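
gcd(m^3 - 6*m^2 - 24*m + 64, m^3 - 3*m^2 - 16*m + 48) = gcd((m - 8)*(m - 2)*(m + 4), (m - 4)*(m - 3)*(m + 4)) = m + 4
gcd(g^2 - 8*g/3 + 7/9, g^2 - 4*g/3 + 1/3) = g - 1/3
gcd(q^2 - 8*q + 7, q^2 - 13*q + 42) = q - 7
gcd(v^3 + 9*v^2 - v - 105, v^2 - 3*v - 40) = v + 5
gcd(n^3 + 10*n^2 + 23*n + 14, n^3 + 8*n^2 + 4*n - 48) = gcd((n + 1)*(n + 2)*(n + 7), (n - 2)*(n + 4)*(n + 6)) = 1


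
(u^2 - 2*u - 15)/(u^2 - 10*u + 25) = (u + 3)/(u - 5)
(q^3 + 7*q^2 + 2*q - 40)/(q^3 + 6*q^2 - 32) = (q + 5)/(q + 4)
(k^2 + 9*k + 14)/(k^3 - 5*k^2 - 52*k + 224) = (k + 2)/(k^2 - 12*k + 32)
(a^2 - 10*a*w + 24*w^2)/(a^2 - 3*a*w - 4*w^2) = (a - 6*w)/(a + w)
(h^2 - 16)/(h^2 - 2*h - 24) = (h - 4)/(h - 6)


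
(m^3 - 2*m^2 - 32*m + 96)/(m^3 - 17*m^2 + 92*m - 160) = (m^2 + 2*m - 24)/(m^2 - 13*m + 40)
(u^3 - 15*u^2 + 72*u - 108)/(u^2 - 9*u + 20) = (u^3 - 15*u^2 + 72*u - 108)/(u^2 - 9*u + 20)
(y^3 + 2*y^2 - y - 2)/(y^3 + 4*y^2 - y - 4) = (y + 2)/(y + 4)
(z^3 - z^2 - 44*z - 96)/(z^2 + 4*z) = z - 5 - 24/z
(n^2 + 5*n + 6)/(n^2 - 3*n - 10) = (n + 3)/(n - 5)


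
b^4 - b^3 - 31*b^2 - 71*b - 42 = (b - 7)*(b + 1)*(b + 2)*(b + 3)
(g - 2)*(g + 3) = g^2 + g - 6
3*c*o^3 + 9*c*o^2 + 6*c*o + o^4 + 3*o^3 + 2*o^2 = o*(3*c + o)*(o + 1)*(o + 2)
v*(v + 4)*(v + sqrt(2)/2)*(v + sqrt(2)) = v^4 + 3*sqrt(2)*v^3/2 + 4*v^3 + v^2 + 6*sqrt(2)*v^2 + 4*v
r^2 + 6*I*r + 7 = (r - I)*(r + 7*I)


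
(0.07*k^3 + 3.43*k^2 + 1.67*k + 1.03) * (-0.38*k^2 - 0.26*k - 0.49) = -0.0266*k^5 - 1.3216*k^4 - 1.5607*k^3 - 2.5063*k^2 - 1.0861*k - 0.5047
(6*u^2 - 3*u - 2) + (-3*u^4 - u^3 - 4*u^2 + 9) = -3*u^4 - u^3 + 2*u^2 - 3*u + 7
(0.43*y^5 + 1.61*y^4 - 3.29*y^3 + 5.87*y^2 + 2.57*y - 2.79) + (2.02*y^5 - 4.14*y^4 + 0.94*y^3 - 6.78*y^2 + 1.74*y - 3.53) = 2.45*y^5 - 2.53*y^4 - 2.35*y^3 - 0.91*y^2 + 4.31*y - 6.32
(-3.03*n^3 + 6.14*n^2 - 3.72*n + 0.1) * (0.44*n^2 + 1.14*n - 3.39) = -1.3332*n^5 - 0.752599999999999*n^4 + 15.6345*n^3 - 25.0114*n^2 + 12.7248*n - 0.339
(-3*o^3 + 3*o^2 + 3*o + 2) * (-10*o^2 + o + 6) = 30*o^5 - 33*o^4 - 45*o^3 + o^2 + 20*o + 12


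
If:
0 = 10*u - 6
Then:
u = 3/5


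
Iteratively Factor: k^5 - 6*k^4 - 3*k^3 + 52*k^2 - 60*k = (k + 3)*(k^4 - 9*k^3 + 24*k^2 - 20*k) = (k - 2)*(k + 3)*(k^3 - 7*k^2 + 10*k) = (k - 5)*(k - 2)*(k + 3)*(k^2 - 2*k) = k*(k - 5)*(k - 2)*(k + 3)*(k - 2)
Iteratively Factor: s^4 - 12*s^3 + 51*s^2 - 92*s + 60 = (s - 3)*(s^3 - 9*s^2 + 24*s - 20) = (s - 3)*(s - 2)*(s^2 - 7*s + 10) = (s - 3)*(s - 2)^2*(s - 5)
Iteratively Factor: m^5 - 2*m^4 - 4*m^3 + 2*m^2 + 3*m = (m)*(m^4 - 2*m^3 - 4*m^2 + 2*m + 3) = m*(m + 1)*(m^3 - 3*m^2 - m + 3) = m*(m + 1)^2*(m^2 - 4*m + 3) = m*(m - 1)*(m + 1)^2*(m - 3)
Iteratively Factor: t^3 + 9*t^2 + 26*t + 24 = (t + 2)*(t^2 + 7*t + 12) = (t + 2)*(t + 3)*(t + 4)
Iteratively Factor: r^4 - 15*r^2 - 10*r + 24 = (r + 3)*(r^3 - 3*r^2 - 6*r + 8) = (r - 4)*(r + 3)*(r^2 + r - 2) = (r - 4)*(r - 1)*(r + 3)*(r + 2)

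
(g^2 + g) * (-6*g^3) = -6*g^5 - 6*g^4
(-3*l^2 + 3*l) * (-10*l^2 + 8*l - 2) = 30*l^4 - 54*l^3 + 30*l^2 - 6*l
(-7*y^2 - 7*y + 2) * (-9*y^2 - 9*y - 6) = 63*y^4 + 126*y^3 + 87*y^2 + 24*y - 12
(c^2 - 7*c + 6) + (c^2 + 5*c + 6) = 2*c^2 - 2*c + 12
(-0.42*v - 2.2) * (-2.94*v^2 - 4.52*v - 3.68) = 1.2348*v^3 + 8.3664*v^2 + 11.4896*v + 8.096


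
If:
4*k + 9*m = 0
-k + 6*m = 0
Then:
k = 0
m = 0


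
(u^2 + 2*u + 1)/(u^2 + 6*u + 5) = (u + 1)/(u + 5)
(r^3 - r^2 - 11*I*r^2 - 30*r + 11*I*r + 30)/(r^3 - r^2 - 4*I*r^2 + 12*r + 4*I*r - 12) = (r - 5*I)/(r + 2*I)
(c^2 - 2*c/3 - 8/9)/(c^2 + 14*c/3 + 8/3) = (c - 4/3)/(c + 4)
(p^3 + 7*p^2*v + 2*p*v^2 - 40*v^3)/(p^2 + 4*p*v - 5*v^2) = (p^2 + 2*p*v - 8*v^2)/(p - v)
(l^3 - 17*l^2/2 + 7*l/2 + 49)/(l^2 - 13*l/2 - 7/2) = (2*l^2 - 3*l - 14)/(2*l + 1)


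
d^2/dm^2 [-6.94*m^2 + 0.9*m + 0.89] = -13.8800000000000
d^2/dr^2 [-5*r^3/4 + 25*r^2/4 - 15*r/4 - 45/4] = 25/2 - 15*r/2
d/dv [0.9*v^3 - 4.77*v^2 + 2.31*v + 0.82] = 2.7*v^2 - 9.54*v + 2.31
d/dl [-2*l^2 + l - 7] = 1 - 4*l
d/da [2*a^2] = 4*a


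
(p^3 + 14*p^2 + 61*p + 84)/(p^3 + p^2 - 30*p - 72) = (p + 7)/(p - 6)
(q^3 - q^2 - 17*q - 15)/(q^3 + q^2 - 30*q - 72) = (q^2 - 4*q - 5)/(q^2 - 2*q - 24)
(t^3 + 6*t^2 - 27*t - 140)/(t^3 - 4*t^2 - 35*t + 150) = (t^2 + 11*t + 28)/(t^2 + t - 30)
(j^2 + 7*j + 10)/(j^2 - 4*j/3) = 3*(j^2 + 7*j + 10)/(j*(3*j - 4))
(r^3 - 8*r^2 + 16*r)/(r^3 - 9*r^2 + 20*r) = (r - 4)/(r - 5)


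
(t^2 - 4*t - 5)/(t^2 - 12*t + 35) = (t + 1)/(t - 7)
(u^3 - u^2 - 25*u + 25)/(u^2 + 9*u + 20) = (u^2 - 6*u + 5)/(u + 4)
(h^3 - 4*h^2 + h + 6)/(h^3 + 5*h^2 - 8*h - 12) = (h - 3)/(h + 6)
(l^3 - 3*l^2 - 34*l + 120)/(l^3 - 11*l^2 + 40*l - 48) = (l^2 + l - 30)/(l^2 - 7*l + 12)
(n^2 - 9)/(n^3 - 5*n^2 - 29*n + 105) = (n + 3)/(n^2 - 2*n - 35)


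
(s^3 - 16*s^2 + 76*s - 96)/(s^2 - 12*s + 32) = (s^2 - 8*s + 12)/(s - 4)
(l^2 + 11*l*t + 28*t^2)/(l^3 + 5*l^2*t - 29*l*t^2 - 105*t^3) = (-l - 4*t)/(-l^2 + 2*l*t + 15*t^2)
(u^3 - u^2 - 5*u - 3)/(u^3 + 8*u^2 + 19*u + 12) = (u^2 - 2*u - 3)/(u^2 + 7*u + 12)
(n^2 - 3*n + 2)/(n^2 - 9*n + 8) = (n - 2)/(n - 8)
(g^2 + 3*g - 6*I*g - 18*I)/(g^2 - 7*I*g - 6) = (g + 3)/(g - I)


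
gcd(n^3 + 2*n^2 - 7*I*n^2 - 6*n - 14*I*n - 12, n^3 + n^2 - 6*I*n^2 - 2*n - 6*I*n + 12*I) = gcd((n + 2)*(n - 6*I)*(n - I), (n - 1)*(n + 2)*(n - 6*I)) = n^2 + n*(2 - 6*I) - 12*I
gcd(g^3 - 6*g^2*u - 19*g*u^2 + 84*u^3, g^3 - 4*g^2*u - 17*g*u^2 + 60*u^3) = -g^2 - g*u + 12*u^2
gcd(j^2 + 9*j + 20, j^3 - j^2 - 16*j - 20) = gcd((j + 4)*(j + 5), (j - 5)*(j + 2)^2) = 1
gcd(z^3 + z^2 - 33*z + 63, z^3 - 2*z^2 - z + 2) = 1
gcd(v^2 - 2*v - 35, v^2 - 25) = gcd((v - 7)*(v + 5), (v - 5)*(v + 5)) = v + 5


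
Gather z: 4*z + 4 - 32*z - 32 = -28*z - 28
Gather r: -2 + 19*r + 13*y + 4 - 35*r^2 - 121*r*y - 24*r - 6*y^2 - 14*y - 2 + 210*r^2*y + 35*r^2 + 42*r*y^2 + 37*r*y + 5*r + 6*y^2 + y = 210*r^2*y + r*(42*y^2 - 84*y)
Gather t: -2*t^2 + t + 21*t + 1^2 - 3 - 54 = -2*t^2 + 22*t - 56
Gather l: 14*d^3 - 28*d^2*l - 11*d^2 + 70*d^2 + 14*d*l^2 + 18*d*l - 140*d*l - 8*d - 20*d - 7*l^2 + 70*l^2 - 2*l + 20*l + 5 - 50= 14*d^3 + 59*d^2 - 28*d + l^2*(14*d + 63) + l*(-28*d^2 - 122*d + 18) - 45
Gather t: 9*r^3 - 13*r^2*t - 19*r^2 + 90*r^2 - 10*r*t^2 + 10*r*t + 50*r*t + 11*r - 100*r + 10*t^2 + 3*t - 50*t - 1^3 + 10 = 9*r^3 + 71*r^2 - 89*r + t^2*(10 - 10*r) + t*(-13*r^2 + 60*r - 47) + 9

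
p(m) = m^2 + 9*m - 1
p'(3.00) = 15.00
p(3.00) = 35.00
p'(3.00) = 15.00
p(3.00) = 35.00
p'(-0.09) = 8.82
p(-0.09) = -1.80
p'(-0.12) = 8.76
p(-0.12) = -2.07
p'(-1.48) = 6.04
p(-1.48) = -12.13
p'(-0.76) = 7.48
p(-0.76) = -7.26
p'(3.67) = 16.34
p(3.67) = 45.50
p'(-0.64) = 7.72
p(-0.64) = -6.35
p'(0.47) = 9.94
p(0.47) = 3.45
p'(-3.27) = 2.46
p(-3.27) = -19.74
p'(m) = 2*m + 9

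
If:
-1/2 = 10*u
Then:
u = -1/20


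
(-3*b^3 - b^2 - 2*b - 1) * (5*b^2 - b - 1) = -15*b^5 - 2*b^4 - 6*b^3 - 2*b^2 + 3*b + 1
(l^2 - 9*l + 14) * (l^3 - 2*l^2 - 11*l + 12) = l^5 - 11*l^4 + 21*l^3 + 83*l^2 - 262*l + 168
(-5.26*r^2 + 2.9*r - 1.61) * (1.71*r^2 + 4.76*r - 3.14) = -8.9946*r^4 - 20.0786*r^3 + 27.5673*r^2 - 16.7696*r + 5.0554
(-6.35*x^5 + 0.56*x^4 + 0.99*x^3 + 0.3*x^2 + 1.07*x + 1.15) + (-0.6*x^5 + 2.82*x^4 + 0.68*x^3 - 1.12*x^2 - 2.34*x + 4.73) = -6.95*x^5 + 3.38*x^4 + 1.67*x^3 - 0.82*x^2 - 1.27*x + 5.88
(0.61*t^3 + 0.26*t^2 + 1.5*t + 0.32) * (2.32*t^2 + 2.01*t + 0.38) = 1.4152*t^5 + 1.8293*t^4 + 4.2344*t^3 + 3.8562*t^2 + 1.2132*t + 0.1216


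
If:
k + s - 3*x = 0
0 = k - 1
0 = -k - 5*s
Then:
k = 1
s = -1/5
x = 4/15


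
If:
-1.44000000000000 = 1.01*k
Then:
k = -1.43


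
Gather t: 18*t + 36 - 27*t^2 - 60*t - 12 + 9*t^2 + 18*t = -18*t^2 - 24*t + 24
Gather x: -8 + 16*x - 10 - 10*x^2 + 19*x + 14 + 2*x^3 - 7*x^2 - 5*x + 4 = 2*x^3 - 17*x^2 + 30*x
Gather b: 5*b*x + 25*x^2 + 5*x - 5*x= 5*b*x + 25*x^2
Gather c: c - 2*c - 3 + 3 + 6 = 6 - c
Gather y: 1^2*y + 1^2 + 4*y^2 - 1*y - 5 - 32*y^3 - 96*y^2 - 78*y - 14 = -32*y^3 - 92*y^2 - 78*y - 18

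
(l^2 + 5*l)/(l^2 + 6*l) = (l + 5)/(l + 6)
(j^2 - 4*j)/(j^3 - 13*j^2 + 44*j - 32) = j/(j^2 - 9*j + 8)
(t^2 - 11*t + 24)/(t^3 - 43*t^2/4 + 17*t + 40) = 4*(t - 3)/(4*t^2 - 11*t - 20)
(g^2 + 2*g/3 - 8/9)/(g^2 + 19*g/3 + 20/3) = (g - 2/3)/(g + 5)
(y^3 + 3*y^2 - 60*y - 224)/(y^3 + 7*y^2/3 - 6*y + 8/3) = 3*(y^2 - y - 56)/(3*y^2 - 5*y + 2)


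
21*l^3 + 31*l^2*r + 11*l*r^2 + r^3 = (l + r)*(3*l + r)*(7*l + r)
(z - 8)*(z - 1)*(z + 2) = z^3 - 7*z^2 - 10*z + 16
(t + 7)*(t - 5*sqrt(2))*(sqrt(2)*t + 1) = sqrt(2)*t^3 - 9*t^2 + 7*sqrt(2)*t^2 - 63*t - 5*sqrt(2)*t - 35*sqrt(2)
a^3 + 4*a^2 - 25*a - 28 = (a - 4)*(a + 1)*(a + 7)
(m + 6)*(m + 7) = m^2 + 13*m + 42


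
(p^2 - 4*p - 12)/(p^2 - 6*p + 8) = (p^2 - 4*p - 12)/(p^2 - 6*p + 8)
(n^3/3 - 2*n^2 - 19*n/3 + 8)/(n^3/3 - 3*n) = (n^2 - 9*n + 8)/(n*(n - 3))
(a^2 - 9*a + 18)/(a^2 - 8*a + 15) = (a - 6)/(a - 5)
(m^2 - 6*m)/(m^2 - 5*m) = (m - 6)/(m - 5)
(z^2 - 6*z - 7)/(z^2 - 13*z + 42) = (z + 1)/(z - 6)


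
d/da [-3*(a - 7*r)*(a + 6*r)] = -6*a + 3*r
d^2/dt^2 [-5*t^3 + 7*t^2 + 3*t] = 14 - 30*t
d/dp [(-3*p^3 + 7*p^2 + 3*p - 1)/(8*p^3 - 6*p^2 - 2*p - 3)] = (-38*p^4 - 36*p^3 + 55*p^2 - 54*p - 11)/(64*p^6 - 96*p^5 + 4*p^4 - 24*p^3 + 40*p^2 + 12*p + 9)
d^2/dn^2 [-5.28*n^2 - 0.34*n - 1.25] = -10.5600000000000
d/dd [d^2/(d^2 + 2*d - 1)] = 2*d*(d - 1)/(d^4 + 4*d^3 + 2*d^2 - 4*d + 1)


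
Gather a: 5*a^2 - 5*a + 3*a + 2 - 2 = 5*a^2 - 2*a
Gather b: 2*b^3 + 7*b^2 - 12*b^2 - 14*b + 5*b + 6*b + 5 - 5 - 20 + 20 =2*b^3 - 5*b^2 - 3*b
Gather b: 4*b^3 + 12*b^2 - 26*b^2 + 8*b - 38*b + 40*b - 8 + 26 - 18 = 4*b^3 - 14*b^2 + 10*b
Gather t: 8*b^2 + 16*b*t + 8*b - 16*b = 8*b^2 + 16*b*t - 8*b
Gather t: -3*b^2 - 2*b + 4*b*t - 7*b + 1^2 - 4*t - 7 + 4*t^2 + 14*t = -3*b^2 - 9*b + 4*t^2 + t*(4*b + 10) - 6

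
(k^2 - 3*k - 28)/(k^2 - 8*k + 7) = (k + 4)/(k - 1)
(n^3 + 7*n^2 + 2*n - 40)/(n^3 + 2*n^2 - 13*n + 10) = (n + 4)/(n - 1)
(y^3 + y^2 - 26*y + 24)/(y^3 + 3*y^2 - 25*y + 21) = (y^2 + 2*y - 24)/(y^2 + 4*y - 21)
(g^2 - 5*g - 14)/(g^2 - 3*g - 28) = (g + 2)/(g + 4)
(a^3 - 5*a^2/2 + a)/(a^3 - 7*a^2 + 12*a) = (a^2 - 5*a/2 + 1)/(a^2 - 7*a + 12)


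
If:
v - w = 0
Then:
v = w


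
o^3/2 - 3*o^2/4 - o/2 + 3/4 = (o/2 + 1/2)*(o - 3/2)*(o - 1)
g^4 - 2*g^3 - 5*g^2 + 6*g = g*(g - 3)*(g - 1)*(g + 2)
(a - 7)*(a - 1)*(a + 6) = a^3 - 2*a^2 - 41*a + 42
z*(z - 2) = z^2 - 2*z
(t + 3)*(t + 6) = t^2 + 9*t + 18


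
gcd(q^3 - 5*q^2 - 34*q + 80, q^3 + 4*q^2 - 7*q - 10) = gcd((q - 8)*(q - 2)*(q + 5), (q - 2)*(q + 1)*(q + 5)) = q^2 + 3*q - 10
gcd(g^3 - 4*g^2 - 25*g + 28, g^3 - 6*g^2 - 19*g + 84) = g^2 - 3*g - 28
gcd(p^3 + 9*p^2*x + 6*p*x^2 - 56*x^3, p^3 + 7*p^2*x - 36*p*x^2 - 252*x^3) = p + 7*x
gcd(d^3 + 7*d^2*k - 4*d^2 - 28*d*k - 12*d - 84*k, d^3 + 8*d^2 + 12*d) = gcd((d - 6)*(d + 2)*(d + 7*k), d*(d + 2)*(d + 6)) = d + 2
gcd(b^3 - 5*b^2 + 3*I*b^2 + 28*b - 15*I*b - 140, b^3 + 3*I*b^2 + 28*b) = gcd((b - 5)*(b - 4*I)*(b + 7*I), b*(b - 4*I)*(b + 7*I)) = b^2 + 3*I*b + 28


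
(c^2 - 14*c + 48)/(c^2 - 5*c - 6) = (c - 8)/(c + 1)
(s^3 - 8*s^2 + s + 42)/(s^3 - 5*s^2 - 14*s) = (s - 3)/s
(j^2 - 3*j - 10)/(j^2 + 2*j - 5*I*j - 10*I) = (j - 5)/(j - 5*I)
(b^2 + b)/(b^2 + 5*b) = (b + 1)/(b + 5)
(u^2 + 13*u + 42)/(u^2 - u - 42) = (u + 7)/(u - 7)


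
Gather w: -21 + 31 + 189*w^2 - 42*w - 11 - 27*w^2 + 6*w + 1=162*w^2 - 36*w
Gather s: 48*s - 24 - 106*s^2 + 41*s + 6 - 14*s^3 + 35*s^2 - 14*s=-14*s^3 - 71*s^2 + 75*s - 18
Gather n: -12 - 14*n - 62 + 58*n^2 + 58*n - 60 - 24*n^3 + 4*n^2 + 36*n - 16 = -24*n^3 + 62*n^2 + 80*n - 150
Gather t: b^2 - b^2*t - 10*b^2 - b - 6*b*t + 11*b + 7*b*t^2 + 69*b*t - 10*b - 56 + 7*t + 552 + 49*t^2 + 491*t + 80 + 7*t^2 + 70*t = -9*b^2 + t^2*(7*b + 56) + t*(-b^2 + 63*b + 568) + 576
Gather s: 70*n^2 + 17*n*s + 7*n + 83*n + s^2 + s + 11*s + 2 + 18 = 70*n^2 + 90*n + s^2 + s*(17*n + 12) + 20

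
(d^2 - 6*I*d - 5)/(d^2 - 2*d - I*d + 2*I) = (d - 5*I)/(d - 2)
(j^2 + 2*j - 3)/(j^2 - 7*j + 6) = (j + 3)/(j - 6)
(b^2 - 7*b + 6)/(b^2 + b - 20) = (b^2 - 7*b + 6)/(b^2 + b - 20)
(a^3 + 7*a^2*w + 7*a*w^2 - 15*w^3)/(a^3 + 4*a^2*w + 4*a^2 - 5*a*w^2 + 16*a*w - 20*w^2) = (a + 3*w)/(a + 4)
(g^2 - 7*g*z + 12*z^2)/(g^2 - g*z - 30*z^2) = (-g^2 + 7*g*z - 12*z^2)/(-g^2 + g*z + 30*z^2)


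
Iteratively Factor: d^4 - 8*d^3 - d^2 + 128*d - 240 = (d - 3)*(d^3 - 5*d^2 - 16*d + 80) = (d - 3)*(d + 4)*(d^2 - 9*d + 20) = (d - 5)*(d - 3)*(d + 4)*(d - 4)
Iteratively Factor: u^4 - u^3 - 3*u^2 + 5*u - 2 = (u - 1)*(u^3 - 3*u + 2) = (u - 1)^2*(u^2 + u - 2) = (u - 1)^2*(u + 2)*(u - 1)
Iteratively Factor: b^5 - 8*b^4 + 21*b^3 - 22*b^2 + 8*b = (b - 1)*(b^4 - 7*b^3 + 14*b^2 - 8*b) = (b - 2)*(b - 1)*(b^3 - 5*b^2 + 4*b) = (b - 4)*(b - 2)*(b - 1)*(b^2 - b) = (b - 4)*(b - 2)*(b - 1)^2*(b)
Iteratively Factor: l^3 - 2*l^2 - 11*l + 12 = (l - 4)*(l^2 + 2*l - 3) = (l - 4)*(l + 3)*(l - 1)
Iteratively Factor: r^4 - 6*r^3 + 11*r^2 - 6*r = (r)*(r^3 - 6*r^2 + 11*r - 6) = r*(r - 3)*(r^2 - 3*r + 2) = r*(r - 3)*(r - 2)*(r - 1)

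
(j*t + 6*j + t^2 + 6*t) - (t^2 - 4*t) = j*t + 6*j + 10*t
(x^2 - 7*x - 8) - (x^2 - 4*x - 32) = 24 - 3*x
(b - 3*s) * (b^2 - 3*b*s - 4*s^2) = b^3 - 6*b^2*s + 5*b*s^2 + 12*s^3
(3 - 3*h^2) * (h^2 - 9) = -3*h^4 + 30*h^2 - 27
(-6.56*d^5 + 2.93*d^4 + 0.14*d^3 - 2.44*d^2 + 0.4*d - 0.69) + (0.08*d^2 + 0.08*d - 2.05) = -6.56*d^5 + 2.93*d^4 + 0.14*d^3 - 2.36*d^2 + 0.48*d - 2.74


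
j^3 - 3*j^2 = j^2*(j - 3)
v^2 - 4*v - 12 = (v - 6)*(v + 2)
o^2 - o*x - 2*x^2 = (o - 2*x)*(o + x)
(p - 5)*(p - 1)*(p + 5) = p^3 - p^2 - 25*p + 25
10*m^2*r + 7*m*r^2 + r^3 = r*(2*m + r)*(5*m + r)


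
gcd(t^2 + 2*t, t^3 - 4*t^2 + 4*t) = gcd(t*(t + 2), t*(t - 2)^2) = t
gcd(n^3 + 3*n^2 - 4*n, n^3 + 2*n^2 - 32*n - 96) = n + 4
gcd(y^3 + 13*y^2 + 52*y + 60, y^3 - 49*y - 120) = y + 5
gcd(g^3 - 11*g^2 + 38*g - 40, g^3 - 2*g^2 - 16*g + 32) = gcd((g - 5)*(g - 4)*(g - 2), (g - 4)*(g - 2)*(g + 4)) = g^2 - 6*g + 8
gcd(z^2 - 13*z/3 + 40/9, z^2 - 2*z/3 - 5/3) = z - 5/3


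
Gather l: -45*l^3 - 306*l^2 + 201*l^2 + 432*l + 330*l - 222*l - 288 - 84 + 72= -45*l^3 - 105*l^2 + 540*l - 300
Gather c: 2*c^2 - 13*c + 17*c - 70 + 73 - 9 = 2*c^2 + 4*c - 6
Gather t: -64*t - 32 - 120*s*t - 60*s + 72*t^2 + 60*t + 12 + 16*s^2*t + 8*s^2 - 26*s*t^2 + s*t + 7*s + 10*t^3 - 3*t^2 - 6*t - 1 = 8*s^2 - 53*s + 10*t^3 + t^2*(69 - 26*s) + t*(16*s^2 - 119*s - 10) - 21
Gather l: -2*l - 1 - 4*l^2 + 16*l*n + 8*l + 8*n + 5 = -4*l^2 + l*(16*n + 6) + 8*n + 4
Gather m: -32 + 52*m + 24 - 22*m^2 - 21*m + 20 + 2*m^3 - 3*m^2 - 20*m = 2*m^3 - 25*m^2 + 11*m + 12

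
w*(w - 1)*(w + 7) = w^3 + 6*w^2 - 7*w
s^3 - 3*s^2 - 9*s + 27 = (s - 3)^2*(s + 3)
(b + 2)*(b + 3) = b^2 + 5*b + 6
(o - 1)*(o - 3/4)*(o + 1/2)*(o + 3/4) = o^4 - o^3/2 - 17*o^2/16 + 9*o/32 + 9/32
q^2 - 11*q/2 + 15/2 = (q - 3)*(q - 5/2)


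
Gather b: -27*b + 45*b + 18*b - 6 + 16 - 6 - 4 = 36*b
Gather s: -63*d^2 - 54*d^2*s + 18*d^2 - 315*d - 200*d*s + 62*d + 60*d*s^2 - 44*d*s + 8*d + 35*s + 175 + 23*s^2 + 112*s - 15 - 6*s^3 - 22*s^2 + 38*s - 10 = -45*d^2 - 245*d - 6*s^3 + s^2*(60*d + 1) + s*(-54*d^2 - 244*d + 185) + 150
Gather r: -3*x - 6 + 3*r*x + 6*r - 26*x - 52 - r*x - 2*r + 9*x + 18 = r*(2*x + 4) - 20*x - 40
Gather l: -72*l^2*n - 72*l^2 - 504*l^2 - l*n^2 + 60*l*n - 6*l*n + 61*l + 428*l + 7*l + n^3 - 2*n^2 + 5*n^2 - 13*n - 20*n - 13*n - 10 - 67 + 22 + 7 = l^2*(-72*n - 576) + l*(-n^2 + 54*n + 496) + n^3 + 3*n^2 - 46*n - 48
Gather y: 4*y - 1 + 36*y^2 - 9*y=36*y^2 - 5*y - 1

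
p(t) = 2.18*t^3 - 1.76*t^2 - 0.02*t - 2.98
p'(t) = 6.54*t^2 - 3.52*t - 0.02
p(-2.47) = -46.52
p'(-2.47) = 48.57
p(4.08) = 115.70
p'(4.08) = 94.49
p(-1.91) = -24.55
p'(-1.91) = 30.56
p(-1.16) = -8.73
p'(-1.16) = 12.86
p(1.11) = -2.19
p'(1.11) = 4.13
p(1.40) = -0.48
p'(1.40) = 7.87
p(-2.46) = -46.04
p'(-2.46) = 48.22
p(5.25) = 263.86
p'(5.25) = 161.76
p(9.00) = 1443.50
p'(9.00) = 498.04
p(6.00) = 404.42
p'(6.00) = 214.30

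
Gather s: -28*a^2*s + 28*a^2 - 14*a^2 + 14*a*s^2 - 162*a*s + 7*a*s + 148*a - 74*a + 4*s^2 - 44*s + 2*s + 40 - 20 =14*a^2 + 74*a + s^2*(14*a + 4) + s*(-28*a^2 - 155*a - 42) + 20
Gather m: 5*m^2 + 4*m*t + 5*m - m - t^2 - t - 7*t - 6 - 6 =5*m^2 + m*(4*t + 4) - t^2 - 8*t - 12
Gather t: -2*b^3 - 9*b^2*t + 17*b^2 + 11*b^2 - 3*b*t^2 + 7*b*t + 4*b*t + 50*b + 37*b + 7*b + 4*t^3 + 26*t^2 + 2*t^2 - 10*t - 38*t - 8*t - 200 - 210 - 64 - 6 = -2*b^3 + 28*b^2 + 94*b + 4*t^3 + t^2*(28 - 3*b) + t*(-9*b^2 + 11*b - 56) - 480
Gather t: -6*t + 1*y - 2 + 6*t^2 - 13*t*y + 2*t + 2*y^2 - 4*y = 6*t^2 + t*(-13*y - 4) + 2*y^2 - 3*y - 2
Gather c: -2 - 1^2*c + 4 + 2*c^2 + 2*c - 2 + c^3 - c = c^3 + 2*c^2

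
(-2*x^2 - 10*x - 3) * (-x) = 2*x^3 + 10*x^2 + 3*x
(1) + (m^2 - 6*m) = m^2 - 6*m + 1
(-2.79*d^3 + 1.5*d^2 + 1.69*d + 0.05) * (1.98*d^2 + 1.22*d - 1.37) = -5.5242*d^5 - 0.4338*d^4 + 8.9985*d^3 + 0.1058*d^2 - 2.2543*d - 0.0685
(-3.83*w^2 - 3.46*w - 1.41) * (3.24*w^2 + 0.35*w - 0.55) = -12.4092*w^4 - 12.5509*w^3 - 3.6729*w^2 + 1.4095*w + 0.7755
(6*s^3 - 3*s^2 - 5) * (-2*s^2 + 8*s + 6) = -12*s^5 + 54*s^4 + 12*s^3 - 8*s^2 - 40*s - 30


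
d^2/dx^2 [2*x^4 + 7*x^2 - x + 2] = 24*x^2 + 14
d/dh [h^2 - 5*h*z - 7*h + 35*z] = 2*h - 5*z - 7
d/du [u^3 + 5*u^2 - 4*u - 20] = 3*u^2 + 10*u - 4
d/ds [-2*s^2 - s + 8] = -4*s - 1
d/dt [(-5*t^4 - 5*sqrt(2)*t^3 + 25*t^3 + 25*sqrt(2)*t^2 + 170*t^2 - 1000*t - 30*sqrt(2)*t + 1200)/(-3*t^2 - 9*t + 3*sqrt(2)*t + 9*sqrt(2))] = 10*(t^5 - sqrt(2)*t^4 + 2*t^4 - 17*t^3 + 2*sqrt(2)*t^3 - 155*t^2 + 29*sqrt(2)*t^2 + 102*sqrt(2)*t + 270*t - 420*sqrt(2) + 342)/(3*(t^4 - 2*sqrt(2)*t^3 + 6*t^3 - 12*sqrt(2)*t^2 + 11*t^2 - 18*sqrt(2)*t + 12*t + 18))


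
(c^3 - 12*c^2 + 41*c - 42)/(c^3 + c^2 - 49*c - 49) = (c^2 - 5*c + 6)/(c^2 + 8*c + 7)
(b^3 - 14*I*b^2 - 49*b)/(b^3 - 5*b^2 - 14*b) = (-b^2 + 14*I*b + 49)/(-b^2 + 5*b + 14)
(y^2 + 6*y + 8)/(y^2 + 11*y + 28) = (y + 2)/(y + 7)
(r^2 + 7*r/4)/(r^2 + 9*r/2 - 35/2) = r*(4*r + 7)/(2*(2*r^2 + 9*r - 35))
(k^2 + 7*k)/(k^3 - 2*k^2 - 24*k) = (k + 7)/(k^2 - 2*k - 24)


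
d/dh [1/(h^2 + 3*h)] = (-2*h - 3)/(h^2*(h + 3)^2)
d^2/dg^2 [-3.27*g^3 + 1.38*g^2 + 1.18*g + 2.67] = 2.76 - 19.62*g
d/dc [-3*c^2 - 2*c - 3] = -6*c - 2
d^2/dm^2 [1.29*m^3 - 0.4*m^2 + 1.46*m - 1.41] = 7.74*m - 0.8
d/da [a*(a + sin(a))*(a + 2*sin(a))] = 3*a^2*cos(a) + 3*a^2 + 6*a*sin(a) + 2*a*sin(2*a) + 2*sin(a)^2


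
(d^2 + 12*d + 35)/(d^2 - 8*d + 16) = (d^2 + 12*d + 35)/(d^2 - 8*d + 16)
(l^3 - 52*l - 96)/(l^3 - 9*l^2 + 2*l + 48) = (l + 6)/(l - 3)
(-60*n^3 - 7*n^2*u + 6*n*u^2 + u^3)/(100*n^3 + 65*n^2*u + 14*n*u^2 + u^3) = (-3*n + u)/(5*n + u)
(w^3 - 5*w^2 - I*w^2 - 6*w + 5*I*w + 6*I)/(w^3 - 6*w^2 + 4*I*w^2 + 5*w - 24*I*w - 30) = (w + 1)/(w + 5*I)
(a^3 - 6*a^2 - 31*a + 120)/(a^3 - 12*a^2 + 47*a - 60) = (a^2 - 3*a - 40)/(a^2 - 9*a + 20)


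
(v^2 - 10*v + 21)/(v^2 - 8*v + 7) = (v - 3)/(v - 1)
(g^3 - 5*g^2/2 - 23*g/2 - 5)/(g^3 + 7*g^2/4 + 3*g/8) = 4*(2*g^3 - 5*g^2 - 23*g - 10)/(g*(8*g^2 + 14*g + 3))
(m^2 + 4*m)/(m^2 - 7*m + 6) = m*(m + 4)/(m^2 - 7*m + 6)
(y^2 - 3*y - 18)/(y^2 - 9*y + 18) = (y + 3)/(y - 3)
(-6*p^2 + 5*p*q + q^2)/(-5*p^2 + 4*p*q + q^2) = (6*p + q)/(5*p + q)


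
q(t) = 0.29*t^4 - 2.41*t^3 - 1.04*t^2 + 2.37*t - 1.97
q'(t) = 1.16*t^3 - 7.23*t^2 - 2.08*t + 2.37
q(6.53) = -174.60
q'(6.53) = 3.49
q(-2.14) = 17.90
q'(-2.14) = -37.66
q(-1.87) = 9.27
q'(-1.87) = -26.61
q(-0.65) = -3.24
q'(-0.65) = 0.35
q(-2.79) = 53.23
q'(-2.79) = -73.30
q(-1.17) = -1.76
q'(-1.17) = -6.95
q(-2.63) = 42.32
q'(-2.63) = -63.27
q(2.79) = -38.22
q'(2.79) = -34.52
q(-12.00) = 9997.75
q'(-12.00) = -3018.27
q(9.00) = 80.92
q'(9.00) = 243.66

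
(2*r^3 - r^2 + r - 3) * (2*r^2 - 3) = 4*r^5 - 2*r^4 - 4*r^3 - 3*r^2 - 3*r + 9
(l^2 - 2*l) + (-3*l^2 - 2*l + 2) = -2*l^2 - 4*l + 2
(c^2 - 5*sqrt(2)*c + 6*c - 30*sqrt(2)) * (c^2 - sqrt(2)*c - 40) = c^4 - 6*sqrt(2)*c^3 + 6*c^3 - 36*sqrt(2)*c^2 - 30*c^2 - 180*c + 200*sqrt(2)*c + 1200*sqrt(2)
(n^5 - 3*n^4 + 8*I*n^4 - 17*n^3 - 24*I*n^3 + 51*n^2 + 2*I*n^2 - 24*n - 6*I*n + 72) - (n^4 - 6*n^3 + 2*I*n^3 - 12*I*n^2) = n^5 - 4*n^4 + 8*I*n^4 - 11*n^3 - 26*I*n^3 + 51*n^2 + 14*I*n^2 - 24*n - 6*I*n + 72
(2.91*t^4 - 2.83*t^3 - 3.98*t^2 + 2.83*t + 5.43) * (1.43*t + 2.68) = 4.1613*t^5 + 3.7519*t^4 - 13.2758*t^3 - 6.6195*t^2 + 15.3493*t + 14.5524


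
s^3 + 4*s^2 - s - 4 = (s - 1)*(s + 1)*(s + 4)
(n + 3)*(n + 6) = n^2 + 9*n + 18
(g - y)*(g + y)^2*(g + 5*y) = g^4 + 6*g^3*y + 4*g^2*y^2 - 6*g*y^3 - 5*y^4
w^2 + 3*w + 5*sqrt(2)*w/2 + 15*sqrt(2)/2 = (w + 3)*(w + 5*sqrt(2)/2)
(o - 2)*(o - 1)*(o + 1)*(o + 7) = o^4 + 5*o^3 - 15*o^2 - 5*o + 14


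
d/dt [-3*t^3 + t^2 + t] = -9*t^2 + 2*t + 1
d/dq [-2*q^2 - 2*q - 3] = -4*q - 2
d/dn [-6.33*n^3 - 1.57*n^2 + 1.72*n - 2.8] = -18.99*n^2 - 3.14*n + 1.72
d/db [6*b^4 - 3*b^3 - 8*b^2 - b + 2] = 24*b^3 - 9*b^2 - 16*b - 1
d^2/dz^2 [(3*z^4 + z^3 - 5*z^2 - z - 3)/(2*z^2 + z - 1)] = 6*(4*z^6 + 6*z^5 - 3*z^4 - 5*z^3 - 17*z^2 - 7*z - 5)/(8*z^6 + 12*z^5 - 6*z^4 - 11*z^3 + 3*z^2 + 3*z - 1)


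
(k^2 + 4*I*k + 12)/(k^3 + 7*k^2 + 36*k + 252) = (k - 2*I)/(k^2 + k*(7 - 6*I) - 42*I)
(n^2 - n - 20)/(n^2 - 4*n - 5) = (n + 4)/(n + 1)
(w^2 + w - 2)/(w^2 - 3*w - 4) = (-w^2 - w + 2)/(-w^2 + 3*w + 4)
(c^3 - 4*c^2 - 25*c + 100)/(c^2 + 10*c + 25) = (c^2 - 9*c + 20)/(c + 5)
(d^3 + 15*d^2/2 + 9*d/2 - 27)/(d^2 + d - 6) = (d^2 + 9*d/2 - 9)/(d - 2)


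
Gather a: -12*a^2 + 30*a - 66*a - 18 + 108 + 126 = -12*a^2 - 36*a + 216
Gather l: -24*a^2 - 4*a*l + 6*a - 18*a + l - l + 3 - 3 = -24*a^2 - 4*a*l - 12*a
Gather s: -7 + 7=0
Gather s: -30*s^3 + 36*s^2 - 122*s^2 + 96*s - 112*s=-30*s^3 - 86*s^2 - 16*s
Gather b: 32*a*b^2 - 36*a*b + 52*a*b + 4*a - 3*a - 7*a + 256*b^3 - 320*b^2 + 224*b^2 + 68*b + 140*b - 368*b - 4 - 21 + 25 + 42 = -6*a + 256*b^3 + b^2*(32*a - 96) + b*(16*a - 160) + 42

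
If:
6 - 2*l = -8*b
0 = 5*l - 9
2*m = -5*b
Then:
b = -3/10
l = 9/5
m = 3/4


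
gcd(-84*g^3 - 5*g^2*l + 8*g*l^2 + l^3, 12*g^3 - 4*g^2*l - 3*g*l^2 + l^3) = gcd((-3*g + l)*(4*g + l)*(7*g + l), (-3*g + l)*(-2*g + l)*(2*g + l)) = 3*g - l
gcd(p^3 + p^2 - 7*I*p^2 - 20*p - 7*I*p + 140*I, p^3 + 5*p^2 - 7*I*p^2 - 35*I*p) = p^2 + p*(5 - 7*I) - 35*I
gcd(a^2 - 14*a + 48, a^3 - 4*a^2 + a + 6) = 1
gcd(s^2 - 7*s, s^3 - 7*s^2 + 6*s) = s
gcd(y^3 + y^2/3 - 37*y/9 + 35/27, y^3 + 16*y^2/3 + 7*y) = y + 7/3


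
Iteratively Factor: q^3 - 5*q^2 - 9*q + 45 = (q + 3)*(q^2 - 8*q + 15) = (q - 3)*(q + 3)*(q - 5)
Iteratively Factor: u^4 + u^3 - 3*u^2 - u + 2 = (u + 1)*(u^3 - 3*u + 2) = (u - 1)*(u + 1)*(u^2 + u - 2) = (u - 1)*(u + 1)*(u + 2)*(u - 1)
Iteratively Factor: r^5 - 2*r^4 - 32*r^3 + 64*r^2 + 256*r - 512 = (r - 4)*(r^4 + 2*r^3 - 24*r^2 - 32*r + 128) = (r - 4)*(r + 4)*(r^3 - 2*r^2 - 16*r + 32) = (r - 4)*(r - 2)*(r + 4)*(r^2 - 16) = (r - 4)*(r - 2)*(r + 4)^2*(r - 4)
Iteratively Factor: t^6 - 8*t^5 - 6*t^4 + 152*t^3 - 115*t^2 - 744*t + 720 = (t + 3)*(t^5 - 11*t^4 + 27*t^3 + 71*t^2 - 328*t + 240) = (t - 4)*(t + 3)*(t^4 - 7*t^3 - t^2 + 67*t - 60) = (t - 4)*(t + 3)^2*(t^3 - 10*t^2 + 29*t - 20) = (t - 5)*(t - 4)*(t + 3)^2*(t^2 - 5*t + 4) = (t - 5)*(t - 4)*(t - 1)*(t + 3)^2*(t - 4)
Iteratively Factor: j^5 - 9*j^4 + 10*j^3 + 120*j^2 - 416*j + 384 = (j - 4)*(j^4 - 5*j^3 - 10*j^2 + 80*j - 96) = (j - 4)*(j - 2)*(j^3 - 3*j^2 - 16*j + 48) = (j - 4)*(j - 3)*(j - 2)*(j^2 - 16) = (j - 4)*(j - 3)*(j - 2)*(j + 4)*(j - 4)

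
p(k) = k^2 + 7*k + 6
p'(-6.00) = -5.00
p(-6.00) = 0.00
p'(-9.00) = -11.00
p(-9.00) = 24.00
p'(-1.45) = 4.10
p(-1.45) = -2.05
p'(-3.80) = -0.60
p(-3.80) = -6.16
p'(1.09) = 9.18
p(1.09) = 14.82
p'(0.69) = 8.38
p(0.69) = 11.31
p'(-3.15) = 0.70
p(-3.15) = -6.13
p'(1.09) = 9.18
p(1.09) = 14.82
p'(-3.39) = 0.22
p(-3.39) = -6.24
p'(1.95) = 10.90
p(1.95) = 23.45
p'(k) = 2*k + 7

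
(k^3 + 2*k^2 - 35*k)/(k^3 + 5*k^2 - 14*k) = (k - 5)/(k - 2)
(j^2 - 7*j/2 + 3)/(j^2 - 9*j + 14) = (j - 3/2)/(j - 7)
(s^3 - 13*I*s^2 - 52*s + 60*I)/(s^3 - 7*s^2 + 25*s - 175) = (s^2 - 8*I*s - 12)/(s^2 + s*(-7 + 5*I) - 35*I)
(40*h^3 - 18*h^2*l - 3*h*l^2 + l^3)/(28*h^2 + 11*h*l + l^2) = (10*h^2 - 7*h*l + l^2)/(7*h + l)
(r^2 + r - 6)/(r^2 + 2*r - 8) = (r + 3)/(r + 4)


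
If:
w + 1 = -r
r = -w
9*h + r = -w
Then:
No Solution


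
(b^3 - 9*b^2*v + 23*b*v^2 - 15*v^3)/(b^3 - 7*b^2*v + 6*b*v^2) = (-b^2 + 8*b*v - 15*v^2)/(b*(-b + 6*v))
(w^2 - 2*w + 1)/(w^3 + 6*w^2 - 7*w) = (w - 1)/(w*(w + 7))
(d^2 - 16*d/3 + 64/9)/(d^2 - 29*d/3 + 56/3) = (d - 8/3)/(d - 7)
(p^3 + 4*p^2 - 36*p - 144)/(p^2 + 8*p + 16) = (p^2 - 36)/(p + 4)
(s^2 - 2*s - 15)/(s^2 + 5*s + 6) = (s - 5)/(s + 2)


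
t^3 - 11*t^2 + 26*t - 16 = (t - 8)*(t - 2)*(t - 1)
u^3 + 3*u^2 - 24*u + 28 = (u - 2)^2*(u + 7)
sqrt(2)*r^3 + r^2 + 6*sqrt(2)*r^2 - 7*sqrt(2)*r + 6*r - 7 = (r - 1)*(r + 7)*(sqrt(2)*r + 1)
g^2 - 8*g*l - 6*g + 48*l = (g - 6)*(g - 8*l)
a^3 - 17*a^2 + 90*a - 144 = (a - 8)*(a - 6)*(a - 3)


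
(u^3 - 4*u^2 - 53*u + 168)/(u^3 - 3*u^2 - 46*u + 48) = (u^2 + 4*u - 21)/(u^2 + 5*u - 6)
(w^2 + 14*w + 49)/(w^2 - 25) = (w^2 + 14*w + 49)/(w^2 - 25)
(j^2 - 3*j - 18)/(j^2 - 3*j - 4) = (-j^2 + 3*j + 18)/(-j^2 + 3*j + 4)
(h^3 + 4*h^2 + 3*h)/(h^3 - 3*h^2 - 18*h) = (h + 1)/(h - 6)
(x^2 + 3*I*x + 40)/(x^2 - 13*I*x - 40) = (x + 8*I)/(x - 8*I)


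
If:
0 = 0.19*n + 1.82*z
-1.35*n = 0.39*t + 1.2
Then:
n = -9.57894736842105*z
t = 33.1578947368421*z - 3.07692307692308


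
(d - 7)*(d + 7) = d^2 - 49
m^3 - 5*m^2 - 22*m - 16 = (m - 8)*(m + 1)*(m + 2)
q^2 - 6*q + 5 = (q - 5)*(q - 1)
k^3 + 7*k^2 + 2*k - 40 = (k - 2)*(k + 4)*(k + 5)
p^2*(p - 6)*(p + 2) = p^4 - 4*p^3 - 12*p^2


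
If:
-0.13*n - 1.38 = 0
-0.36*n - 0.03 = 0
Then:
No Solution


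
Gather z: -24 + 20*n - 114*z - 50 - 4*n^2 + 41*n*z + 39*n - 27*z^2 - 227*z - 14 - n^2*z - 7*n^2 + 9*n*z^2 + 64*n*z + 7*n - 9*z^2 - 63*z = -11*n^2 + 66*n + z^2*(9*n - 36) + z*(-n^2 + 105*n - 404) - 88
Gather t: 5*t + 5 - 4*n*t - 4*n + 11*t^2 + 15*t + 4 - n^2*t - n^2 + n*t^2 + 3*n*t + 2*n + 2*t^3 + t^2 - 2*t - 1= -n^2 - 2*n + 2*t^3 + t^2*(n + 12) + t*(-n^2 - n + 18) + 8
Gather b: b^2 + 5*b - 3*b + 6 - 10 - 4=b^2 + 2*b - 8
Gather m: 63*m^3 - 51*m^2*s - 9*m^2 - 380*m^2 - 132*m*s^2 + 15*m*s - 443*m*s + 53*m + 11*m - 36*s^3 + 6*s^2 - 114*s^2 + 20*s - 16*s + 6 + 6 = 63*m^3 + m^2*(-51*s - 389) + m*(-132*s^2 - 428*s + 64) - 36*s^3 - 108*s^2 + 4*s + 12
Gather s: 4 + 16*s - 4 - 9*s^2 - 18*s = -9*s^2 - 2*s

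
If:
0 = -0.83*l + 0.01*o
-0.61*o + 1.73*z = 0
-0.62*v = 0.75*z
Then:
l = 0.0341694647442228*z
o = 2.83606557377049*z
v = -1.20967741935484*z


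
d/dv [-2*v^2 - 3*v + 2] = -4*v - 3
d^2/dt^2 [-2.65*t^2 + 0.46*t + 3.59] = -5.30000000000000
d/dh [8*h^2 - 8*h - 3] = 16*h - 8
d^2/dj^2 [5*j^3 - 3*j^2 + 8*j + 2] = 30*j - 6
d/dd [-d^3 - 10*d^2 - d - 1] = -3*d^2 - 20*d - 1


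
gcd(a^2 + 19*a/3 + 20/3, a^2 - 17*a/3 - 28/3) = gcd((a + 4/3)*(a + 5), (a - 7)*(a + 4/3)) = a + 4/3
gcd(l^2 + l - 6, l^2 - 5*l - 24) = l + 3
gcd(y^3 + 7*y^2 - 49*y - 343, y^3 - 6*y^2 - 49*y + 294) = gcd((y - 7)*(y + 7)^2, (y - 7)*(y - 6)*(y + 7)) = y^2 - 49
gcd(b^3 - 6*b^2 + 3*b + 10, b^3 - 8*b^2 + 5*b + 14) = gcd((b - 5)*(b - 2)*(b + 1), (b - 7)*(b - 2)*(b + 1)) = b^2 - b - 2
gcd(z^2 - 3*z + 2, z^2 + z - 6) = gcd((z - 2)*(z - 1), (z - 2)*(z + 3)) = z - 2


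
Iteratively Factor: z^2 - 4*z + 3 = (z - 3)*(z - 1)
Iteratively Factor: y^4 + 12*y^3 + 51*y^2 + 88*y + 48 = (y + 1)*(y^3 + 11*y^2 + 40*y + 48) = (y + 1)*(y + 4)*(y^2 + 7*y + 12) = (y + 1)*(y + 3)*(y + 4)*(y + 4)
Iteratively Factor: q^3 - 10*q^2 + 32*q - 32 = (q - 2)*(q^2 - 8*q + 16) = (q - 4)*(q - 2)*(q - 4)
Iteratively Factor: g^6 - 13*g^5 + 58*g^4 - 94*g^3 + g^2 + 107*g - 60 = (g - 3)*(g^5 - 10*g^4 + 28*g^3 - 10*g^2 - 29*g + 20) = (g - 3)*(g + 1)*(g^4 - 11*g^3 + 39*g^2 - 49*g + 20) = (g - 3)*(g - 1)*(g + 1)*(g^3 - 10*g^2 + 29*g - 20) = (g - 4)*(g - 3)*(g - 1)*(g + 1)*(g^2 - 6*g + 5) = (g - 5)*(g - 4)*(g - 3)*(g - 1)*(g + 1)*(g - 1)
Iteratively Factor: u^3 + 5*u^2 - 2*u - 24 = (u + 3)*(u^2 + 2*u - 8) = (u + 3)*(u + 4)*(u - 2)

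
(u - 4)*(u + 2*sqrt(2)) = u^2 - 4*u + 2*sqrt(2)*u - 8*sqrt(2)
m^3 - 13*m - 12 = (m - 4)*(m + 1)*(m + 3)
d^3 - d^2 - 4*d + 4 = (d - 2)*(d - 1)*(d + 2)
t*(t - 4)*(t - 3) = t^3 - 7*t^2 + 12*t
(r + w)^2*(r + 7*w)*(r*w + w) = r^4*w + 9*r^3*w^2 + r^3*w + 15*r^2*w^3 + 9*r^2*w^2 + 7*r*w^4 + 15*r*w^3 + 7*w^4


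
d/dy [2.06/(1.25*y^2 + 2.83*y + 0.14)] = (-5.15*y - 5.8298)/(1.25*y^2 + 2.83*y + 0.14)^2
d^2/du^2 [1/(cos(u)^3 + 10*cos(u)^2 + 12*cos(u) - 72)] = (-18*sin(u)^4 + 164*sin(u)^2 - 19*cos(u) - cos(3*u) - 50)/(2*(cos(u) - 2)^3*(cos(u) + 6)^4)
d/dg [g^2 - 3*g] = 2*g - 3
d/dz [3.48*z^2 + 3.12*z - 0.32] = 6.96*z + 3.12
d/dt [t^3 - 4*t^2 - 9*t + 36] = 3*t^2 - 8*t - 9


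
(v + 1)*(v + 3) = v^2 + 4*v + 3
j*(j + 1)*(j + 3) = j^3 + 4*j^2 + 3*j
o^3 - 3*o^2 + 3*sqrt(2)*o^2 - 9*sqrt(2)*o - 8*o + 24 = (o - 3)*(o - sqrt(2))*(o + 4*sqrt(2))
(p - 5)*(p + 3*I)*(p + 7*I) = p^3 - 5*p^2 + 10*I*p^2 - 21*p - 50*I*p + 105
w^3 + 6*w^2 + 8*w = w*(w + 2)*(w + 4)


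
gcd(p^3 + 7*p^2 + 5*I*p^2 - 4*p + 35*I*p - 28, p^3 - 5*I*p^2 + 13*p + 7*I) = p + I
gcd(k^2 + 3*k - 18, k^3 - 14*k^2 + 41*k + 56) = 1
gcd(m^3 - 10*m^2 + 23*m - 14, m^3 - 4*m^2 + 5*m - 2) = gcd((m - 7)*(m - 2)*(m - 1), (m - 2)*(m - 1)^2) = m^2 - 3*m + 2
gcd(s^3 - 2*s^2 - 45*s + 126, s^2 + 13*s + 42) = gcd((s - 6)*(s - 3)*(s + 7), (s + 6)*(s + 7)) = s + 7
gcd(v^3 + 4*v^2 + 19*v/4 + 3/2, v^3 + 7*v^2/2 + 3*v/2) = v + 1/2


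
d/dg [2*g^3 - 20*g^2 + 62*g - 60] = 6*g^2 - 40*g + 62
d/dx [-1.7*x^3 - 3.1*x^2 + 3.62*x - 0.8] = -5.1*x^2 - 6.2*x + 3.62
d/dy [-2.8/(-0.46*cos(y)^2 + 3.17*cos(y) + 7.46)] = (2.576*cos(y) - 8.876)*sin(y)/(-0.46*cos(y)^2 + 3.17*cos(y) + 7.46)^2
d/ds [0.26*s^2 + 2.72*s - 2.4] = 0.52*s + 2.72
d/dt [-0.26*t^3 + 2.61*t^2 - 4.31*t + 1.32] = -0.78*t^2 + 5.22*t - 4.31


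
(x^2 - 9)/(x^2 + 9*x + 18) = (x - 3)/(x + 6)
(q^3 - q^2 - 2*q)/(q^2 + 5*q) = (q^2 - q - 2)/(q + 5)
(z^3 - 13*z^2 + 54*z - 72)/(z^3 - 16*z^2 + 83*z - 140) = (z^2 - 9*z + 18)/(z^2 - 12*z + 35)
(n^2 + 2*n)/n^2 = (n + 2)/n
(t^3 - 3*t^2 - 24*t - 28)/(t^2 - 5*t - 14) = t + 2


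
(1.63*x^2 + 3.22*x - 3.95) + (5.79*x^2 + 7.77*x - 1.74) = 7.42*x^2 + 10.99*x - 5.69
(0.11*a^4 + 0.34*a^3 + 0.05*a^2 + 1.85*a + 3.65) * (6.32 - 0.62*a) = -0.0682*a^5 + 0.4844*a^4 + 2.1178*a^3 - 0.831*a^2 + 9.429*a + 23.068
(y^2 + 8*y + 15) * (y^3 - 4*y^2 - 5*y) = y^5 + 4*y^4 - 22*y^3 - 100*y^2 - 75*y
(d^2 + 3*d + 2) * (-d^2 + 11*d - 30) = -d^4 + 8*d^3 + d^2 - 68*d - 60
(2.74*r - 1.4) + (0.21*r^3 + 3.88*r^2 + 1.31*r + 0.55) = 0.21*r^3 + 3.88*r^2 + 4.05*r - 0.85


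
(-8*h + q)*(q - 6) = -8*h*q + 48*h + q^2 - 6*q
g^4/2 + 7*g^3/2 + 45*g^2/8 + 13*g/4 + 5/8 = (g/2 + 1/2)*(g + 1/2)^2*(g + 5)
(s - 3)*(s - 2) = s^2 - 5*s + 6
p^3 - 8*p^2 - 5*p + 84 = (p - 7)*(p - 4)*(p + 3)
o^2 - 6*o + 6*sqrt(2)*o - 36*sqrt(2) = (o - 6)*(o + 6*sqrt(2))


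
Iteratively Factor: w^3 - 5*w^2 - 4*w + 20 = (w + 2)*(w^2 - 7*w + 10) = (w - 2)*(w + 2)*(w - 5)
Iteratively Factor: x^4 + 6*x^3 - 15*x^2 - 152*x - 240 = (x + 4)*(x^3 + 2*x^2 - 23*x - 60) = (x - 5)*(x + 4)*(x^2 + 7*x + 12) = (x - 5)*(x + 4)^2*(x + 3)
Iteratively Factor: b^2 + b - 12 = (b + 4)*(b - 3)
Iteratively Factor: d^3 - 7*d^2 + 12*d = (d)*(d^2 - 7*d + 12) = d*(d - 3)*(d - 4)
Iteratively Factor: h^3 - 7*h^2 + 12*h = (h)*(h^2 - 7*h + 12) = h*(h - 3)*(h - 4)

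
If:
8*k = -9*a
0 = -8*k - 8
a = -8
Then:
No Solution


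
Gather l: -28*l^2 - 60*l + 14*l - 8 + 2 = -28*l^2 - 46*l - 6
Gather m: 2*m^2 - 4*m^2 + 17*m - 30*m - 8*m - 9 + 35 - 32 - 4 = -2*m^2 - 21*m - 10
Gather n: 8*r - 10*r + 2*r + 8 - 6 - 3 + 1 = 0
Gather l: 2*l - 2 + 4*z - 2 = 2*l + 4*z - 4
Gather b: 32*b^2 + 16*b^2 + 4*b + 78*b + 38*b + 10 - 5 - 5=48*b^2 + 120*b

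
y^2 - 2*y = y*(y - 2)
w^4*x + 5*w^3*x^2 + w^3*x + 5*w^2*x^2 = w^2*(w + 5*x)*(w*x + x)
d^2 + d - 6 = (d - 2)*(d + 3)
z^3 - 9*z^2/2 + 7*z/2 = z*(z - 7/2)*(z - 1)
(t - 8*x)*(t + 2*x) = t^2 - 6*t*x - 16*x^2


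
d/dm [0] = 0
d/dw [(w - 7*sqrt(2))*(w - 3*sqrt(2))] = 2*w - 10*sqrt(2)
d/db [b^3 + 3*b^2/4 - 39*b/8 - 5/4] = 3*b^2 + 3*b/2 - 39/8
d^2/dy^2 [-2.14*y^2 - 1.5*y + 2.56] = -4.28000000000000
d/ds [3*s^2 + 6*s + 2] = 6*s + 6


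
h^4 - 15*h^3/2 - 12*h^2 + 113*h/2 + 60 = (h - 8)*(h - 3)*(h + 1)*(h + 5/2)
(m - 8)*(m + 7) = m^2 - m - 56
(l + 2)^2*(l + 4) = l^3 + 8*l^2 + 20*l + 16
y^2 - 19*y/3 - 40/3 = (y - 8)*(y + 5/3)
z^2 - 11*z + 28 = (z - 7)*(z - 4)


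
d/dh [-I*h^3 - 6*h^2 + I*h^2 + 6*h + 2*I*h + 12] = -3*I*h^2 + 2*h*(-6 + I) + 6 + 2*I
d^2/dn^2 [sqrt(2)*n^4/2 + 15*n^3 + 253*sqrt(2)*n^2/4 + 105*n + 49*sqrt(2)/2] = 6*sqrt(2)*n^2 + 90*n + 253*sqrt(2)/2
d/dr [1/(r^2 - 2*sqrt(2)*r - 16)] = 2*(-r + sqrt(2))/(-r^2 + 2*sqrt(2)*r + 16)^2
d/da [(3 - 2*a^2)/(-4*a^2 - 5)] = 44*a/(4*a^2 + 5)^2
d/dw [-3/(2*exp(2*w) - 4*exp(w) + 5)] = 12*(exp(w) - 1)*exp(w)/(2*exp(2*w) - 4*exp(w) + 5)^2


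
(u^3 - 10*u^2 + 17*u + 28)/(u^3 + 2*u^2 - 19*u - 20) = (u - 7)/(u + 5)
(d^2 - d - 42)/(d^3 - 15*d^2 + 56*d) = (d + 6)/(d*(d - 8))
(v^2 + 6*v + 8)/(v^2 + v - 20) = (v^2 + 6*v + 8)/(v^2 + v - 20)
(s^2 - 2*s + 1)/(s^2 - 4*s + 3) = (s - 1)/(s - 3)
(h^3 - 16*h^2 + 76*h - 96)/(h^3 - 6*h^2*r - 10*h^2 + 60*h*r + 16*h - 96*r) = (6 - h)/(-h + 6*r)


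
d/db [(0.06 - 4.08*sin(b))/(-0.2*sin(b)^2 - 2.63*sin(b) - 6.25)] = (-0.816*sin(b)^2 + 0.0239999999999991*sin(b) + 25.6578)*cos(b)/(0.04*sin(b)^4 + 1.052*sin(b)^3 + 9.4169*sin(b)^2 + 32.875*sin(b) + 39.0625)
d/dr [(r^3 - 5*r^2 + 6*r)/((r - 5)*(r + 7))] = (r^4 + 4*r^3 - 121*r^2 + 350*r - 210)/(r^4 + 4*r^3 - 66*r^2 - 140*r + 1225)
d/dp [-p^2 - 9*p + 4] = -2*p - 9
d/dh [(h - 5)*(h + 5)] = 2*h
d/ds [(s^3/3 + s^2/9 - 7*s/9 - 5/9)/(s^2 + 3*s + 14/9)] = (27*s^4 + 162*s^3 + 216*s^2 + 118*s + 37)/(81*s^4 + 486*s^3 + 981*s^2 + 756*s + 196)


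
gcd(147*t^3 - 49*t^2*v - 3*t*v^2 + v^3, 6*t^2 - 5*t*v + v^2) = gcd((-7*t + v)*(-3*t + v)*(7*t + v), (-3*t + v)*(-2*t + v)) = 3*t - v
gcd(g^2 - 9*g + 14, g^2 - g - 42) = g - 7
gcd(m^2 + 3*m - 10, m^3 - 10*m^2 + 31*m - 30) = m - 2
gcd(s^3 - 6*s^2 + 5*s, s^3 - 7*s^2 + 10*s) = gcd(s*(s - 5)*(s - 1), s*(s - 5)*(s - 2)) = s^2 - 5*s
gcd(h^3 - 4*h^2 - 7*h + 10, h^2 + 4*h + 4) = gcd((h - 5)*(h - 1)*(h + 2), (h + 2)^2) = h + 2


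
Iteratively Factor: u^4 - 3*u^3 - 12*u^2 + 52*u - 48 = (u - 3)*(u^3 - 12*u + 16) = (u - 3)*(u - 2)*(u^2 + 2*u - 8) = (u - 3)*(u - 2)^2*(u + 4)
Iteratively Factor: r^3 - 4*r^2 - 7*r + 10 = (r + 2)*(r^2 - 6*r + 5) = (r - 5)*(r + 2)*(r - 1)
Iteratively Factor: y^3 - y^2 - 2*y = (y)*(y^2 - y - 2) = y*(y - 2)*(y + 1)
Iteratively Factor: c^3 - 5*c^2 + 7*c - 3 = (c - 1)*(c^2 - 4*c + 3) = (c - 3)*(c - 1)*(c - 1)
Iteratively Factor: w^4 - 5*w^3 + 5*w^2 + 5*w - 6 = (w - 3)*(w^3 - 2*w^2 - w + 2) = (w - 3)*(w - 2)*(w^2 - 1) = (w - 3)*(w - 2)*(w - 1)*(w + 1)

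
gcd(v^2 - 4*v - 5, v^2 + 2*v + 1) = v + 1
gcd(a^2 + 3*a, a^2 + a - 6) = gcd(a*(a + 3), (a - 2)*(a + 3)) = a + 3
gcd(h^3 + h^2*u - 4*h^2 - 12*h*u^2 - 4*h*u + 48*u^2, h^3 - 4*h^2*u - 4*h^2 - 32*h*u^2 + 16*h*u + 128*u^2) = h^2 + 4*h*u - 4*h - 16*u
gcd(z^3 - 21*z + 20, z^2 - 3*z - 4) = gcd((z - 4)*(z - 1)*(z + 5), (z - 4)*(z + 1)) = z - 4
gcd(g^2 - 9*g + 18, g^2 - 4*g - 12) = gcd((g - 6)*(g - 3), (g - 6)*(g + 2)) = g - 6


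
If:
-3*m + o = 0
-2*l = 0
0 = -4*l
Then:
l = 0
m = o/3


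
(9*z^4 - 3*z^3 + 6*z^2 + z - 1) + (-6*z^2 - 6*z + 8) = 9*z^4 - 3*z^3 - 5*z + 7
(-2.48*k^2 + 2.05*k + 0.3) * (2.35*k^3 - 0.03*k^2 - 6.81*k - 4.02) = -5.828*k^5 + 4.8919*k^4 + 17.5323*k^3 - 3.9999*k^2 - 10.284*k - 1.206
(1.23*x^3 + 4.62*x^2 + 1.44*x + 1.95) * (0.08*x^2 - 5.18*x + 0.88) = 0.0984*x^5 - 6.0018*x^4 - 22.734*x^3 - 3.2376*x^2 - 8.8338*x + 1.716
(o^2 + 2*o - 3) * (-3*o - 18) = -3*o^3 - 24*o^2 - 27*o + 54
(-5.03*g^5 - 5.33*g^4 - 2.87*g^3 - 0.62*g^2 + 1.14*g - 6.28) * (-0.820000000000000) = 4.1246*g^5 + 4.3706*g^4 + 2.3534*g^3 + 0.5084*g^2 - 0.9348*g + 5.1496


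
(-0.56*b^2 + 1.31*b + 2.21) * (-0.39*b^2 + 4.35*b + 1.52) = 0.2184*b^4 - 2.9469*b^3 + 3.9854*b^2 + 11.6047*b + 3.3592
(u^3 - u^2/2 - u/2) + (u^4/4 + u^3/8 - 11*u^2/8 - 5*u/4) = u^4/4 + 9*u^3/8 - 15*u^2/8 - 7*u/4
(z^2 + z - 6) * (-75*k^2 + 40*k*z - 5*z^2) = -75*k^2*z^2 - 75*k^2*z + 450*k^2 + 40*k*z^3 + 40*k*z^2 - 240*k*z - 5*z^4 - 5*z^3 + 30*z^2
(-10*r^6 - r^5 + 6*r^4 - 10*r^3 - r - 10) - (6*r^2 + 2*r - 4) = -10*r^6 - r^5 + 6*r^4 - 10*r^3 - 6*r^2 - 3*r - 6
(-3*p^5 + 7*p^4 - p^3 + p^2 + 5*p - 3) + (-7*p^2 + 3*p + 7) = -3*p^5 + 7*p^4 - p^3 - 6*p^2 + 8*p + 4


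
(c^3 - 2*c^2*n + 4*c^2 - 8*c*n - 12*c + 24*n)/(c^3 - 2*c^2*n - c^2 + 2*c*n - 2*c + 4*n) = (c + 6)/(c + 1)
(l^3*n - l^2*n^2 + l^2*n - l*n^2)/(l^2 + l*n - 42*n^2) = l*n*(l^2 - l*n + l - n)/(l^2 + l*n - 42*n^2)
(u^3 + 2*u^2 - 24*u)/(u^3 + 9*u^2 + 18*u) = (u - 4)/(u + 3)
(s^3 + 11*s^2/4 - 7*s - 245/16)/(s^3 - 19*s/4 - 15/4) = (8*s^2 + 42*s + 49)/(4*(2*s^2 + 5*s + 3))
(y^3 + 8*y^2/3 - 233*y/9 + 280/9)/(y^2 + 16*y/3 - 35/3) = y - 8/3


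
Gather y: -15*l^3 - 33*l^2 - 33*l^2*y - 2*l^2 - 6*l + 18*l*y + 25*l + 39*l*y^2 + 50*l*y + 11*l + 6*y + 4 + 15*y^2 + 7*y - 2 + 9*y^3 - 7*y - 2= -15*l^3 - 35*l^2 + 30*l + 9*y^3 + y^2*(39*l + 15) + y*(-33*l^2 + 68*l + 6)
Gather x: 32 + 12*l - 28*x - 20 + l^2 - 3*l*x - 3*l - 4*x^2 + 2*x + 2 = l^2 + 9*l - 4*x^2 + x*(-3*l - 26) + 14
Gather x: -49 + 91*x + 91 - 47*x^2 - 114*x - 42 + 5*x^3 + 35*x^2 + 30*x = 5*x^3 - 12*x^2 + 7*x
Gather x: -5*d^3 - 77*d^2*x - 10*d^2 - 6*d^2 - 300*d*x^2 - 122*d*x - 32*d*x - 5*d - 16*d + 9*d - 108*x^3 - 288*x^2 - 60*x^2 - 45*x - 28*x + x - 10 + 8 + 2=-5*d^3 - 16*d^2 - 12*d - 108*x^3 + x^2*(-300*d - 348) + x*(-77*d^2 - 154*d - 72)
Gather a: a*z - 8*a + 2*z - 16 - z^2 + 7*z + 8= a*(z - 8) - z^2 + 9*z - 8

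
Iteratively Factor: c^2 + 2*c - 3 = (c + 3)*(c - 1)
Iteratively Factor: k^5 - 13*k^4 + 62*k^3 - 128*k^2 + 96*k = (k - 2)*(k^4 - 11*k^3 + 40*k^2 - 48*k) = k*(k - 2)*(k^3 - 11*k^2 + 40*k - 48) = k*(k - 3)*(k - 2)*(k^2 - 8*k + 16) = k*(k - 4)*(k - 3)*(k - 2)*(k - 4)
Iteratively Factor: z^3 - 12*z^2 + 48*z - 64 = (z - 4)*(z^2 - 8*z + 16) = (z - 4)^2*(z - 4)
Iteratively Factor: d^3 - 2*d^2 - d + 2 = (d - 1)*(d^2 - d - 2) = (d - 1)*(d + 1)*(d - 2)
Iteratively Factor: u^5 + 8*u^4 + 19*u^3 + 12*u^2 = (u + 3)*(u^4 + 5*u^3 + 4*u^2) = u*(u + 3)*(u^3 + 5*u^2 + 4*u) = u*(u + 3)*(u + 4)*(u^2 + u) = u*(u + 1)*(u + 3)*(u + 4)*(u)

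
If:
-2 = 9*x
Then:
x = -2/9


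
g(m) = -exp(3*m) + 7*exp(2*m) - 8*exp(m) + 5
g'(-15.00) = 0.00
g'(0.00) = 3.00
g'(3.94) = -371229.82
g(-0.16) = 2.65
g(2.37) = -503.69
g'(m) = -3*exp(3*m) + 14*exp(2*m) - 8*exp(m) = (-3*exp(2*m) + 14*exp(m) - 8)*exp(m)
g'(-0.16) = 1.49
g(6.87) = -886430068.23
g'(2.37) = -2155.94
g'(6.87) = -2665765702.11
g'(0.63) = 14.48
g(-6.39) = 4.99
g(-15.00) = 5.00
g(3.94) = -117843.47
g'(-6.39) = -0.01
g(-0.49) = 2.50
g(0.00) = 3.00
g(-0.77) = 2.70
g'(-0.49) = -0.34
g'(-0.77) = -1.00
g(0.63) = 8.04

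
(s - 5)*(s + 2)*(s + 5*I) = s^3 - 3*s^2 + 5*I*s^2 - 10*s - 15*I*s - 50*I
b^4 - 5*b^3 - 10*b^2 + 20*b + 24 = (b - 6)*(b - 2)*(b + 1)*(b + 2)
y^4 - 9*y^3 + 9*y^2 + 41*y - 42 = (y - 7)*(y - 3)*(y - 1)*(y + 2)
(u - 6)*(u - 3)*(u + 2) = u^3 - 7*u^2 + 36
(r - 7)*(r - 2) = r^2 - 9*r + 14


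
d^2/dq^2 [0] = 0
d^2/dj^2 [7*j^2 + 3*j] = 14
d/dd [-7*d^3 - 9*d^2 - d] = -21*d^2 - 18*d - 1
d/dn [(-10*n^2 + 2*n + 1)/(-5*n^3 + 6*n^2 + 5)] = (-50*n^4 + 20*n^3 + 3*n^2 - 112*n + 10)/(25*n^6 - 60*n^5 + 36*n^4 - 50*n^3 + 60*n^2 + 25)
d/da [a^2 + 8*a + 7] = 2*a + 8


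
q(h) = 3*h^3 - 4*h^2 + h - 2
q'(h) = 9*h^2 - 8*h + 1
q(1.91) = 6.22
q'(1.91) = 18.55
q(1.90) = 6.04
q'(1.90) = 18.29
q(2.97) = 44.28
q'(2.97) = 56.63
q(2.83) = 36.79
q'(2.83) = 50.44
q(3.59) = 88.84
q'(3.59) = 88.27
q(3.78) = 106.66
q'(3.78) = 99.36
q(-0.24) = -2.51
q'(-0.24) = 3.44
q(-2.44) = -71.83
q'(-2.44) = 74.10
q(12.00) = 4618.00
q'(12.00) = 1201.00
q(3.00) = 46.00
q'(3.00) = 58.00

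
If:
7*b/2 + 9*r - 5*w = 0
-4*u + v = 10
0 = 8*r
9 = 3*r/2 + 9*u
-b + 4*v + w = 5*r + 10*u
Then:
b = 460/3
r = 0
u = 1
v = 14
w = 322/3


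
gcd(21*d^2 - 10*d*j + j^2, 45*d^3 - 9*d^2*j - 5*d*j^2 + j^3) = 3*d - j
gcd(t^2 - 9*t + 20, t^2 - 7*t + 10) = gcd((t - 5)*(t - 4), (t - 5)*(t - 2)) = t - 5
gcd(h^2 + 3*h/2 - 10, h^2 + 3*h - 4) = h + 4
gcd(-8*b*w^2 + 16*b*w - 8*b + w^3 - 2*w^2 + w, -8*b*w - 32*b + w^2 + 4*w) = -8*b + w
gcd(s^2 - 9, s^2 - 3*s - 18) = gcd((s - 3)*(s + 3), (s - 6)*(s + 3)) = s + 3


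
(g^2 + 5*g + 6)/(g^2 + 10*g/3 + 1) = 3*(g + 2)/(3*g + 1)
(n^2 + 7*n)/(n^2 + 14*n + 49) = n/(n + 7)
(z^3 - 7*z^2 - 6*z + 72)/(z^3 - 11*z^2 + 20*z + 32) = (z^2 - 3*z - 18)/(z^2 - 7*z - 8)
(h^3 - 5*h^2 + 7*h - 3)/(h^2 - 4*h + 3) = h - 1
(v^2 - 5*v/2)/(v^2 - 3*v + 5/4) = 2*v/(2*v - 1)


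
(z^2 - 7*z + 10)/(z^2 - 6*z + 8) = (z - 5)/(z - 4)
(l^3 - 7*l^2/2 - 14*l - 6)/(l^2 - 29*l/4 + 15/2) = 2*(2*l^2 + 5*l + 2)/(4*l - 5)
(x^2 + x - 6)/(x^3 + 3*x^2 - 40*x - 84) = (x^2 + x - 6)/(x^3 + 3*x^2 - 40*x - 84)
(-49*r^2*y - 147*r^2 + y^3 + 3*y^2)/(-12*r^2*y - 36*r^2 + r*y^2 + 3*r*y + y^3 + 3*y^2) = (-49*r^2 + y^2)/(-12*r^2 + r*y + y^2)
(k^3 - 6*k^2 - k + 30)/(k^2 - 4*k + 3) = (k^2 - 3*k - 10)/(k - 1)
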